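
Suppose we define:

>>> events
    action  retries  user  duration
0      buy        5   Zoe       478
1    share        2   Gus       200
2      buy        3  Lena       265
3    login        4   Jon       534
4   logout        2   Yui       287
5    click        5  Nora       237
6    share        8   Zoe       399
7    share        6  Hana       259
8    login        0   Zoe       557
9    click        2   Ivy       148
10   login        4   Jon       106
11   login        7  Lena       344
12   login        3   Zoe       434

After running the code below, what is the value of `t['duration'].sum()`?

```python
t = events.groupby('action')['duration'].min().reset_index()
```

group by action, min of duration:
action
buy       265
click     148
login     106
logout    287
share     200
Name: duration, dtype: int64
reset_index():
   action  duration
0     buy       265
1   click       148
2   login       106
3  logout       287
4   share       200
Finally, sum of column 'duration' = 1006.

1006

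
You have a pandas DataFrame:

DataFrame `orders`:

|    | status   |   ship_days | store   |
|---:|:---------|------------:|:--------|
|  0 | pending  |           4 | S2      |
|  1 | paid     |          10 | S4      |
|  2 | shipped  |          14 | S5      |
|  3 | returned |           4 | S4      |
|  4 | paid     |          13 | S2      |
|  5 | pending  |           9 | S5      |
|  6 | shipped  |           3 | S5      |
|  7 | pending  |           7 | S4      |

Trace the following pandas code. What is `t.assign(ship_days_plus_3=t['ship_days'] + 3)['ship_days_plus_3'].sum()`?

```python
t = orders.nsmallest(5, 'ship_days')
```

42

take 5 rows with smallest ship_days:
     status  ship_days store
6   shipped          3    S5
0   pending          4    S2
3  returned          4    S4
7   pending          7    S4
5   pending          9    S5
add column ship_days_plus_3 = t['ship_days'] + 3:
     status  ship_days store  ship_days_plus_3
6   shipped          3    S5                 6
0   pending          4    S2                 7
3  returned          4    S4                 7
7   pending          7    S4                10
5   pending          9    S5                12
Reading off the sum of column 'ship_days_plus_3', we get 42.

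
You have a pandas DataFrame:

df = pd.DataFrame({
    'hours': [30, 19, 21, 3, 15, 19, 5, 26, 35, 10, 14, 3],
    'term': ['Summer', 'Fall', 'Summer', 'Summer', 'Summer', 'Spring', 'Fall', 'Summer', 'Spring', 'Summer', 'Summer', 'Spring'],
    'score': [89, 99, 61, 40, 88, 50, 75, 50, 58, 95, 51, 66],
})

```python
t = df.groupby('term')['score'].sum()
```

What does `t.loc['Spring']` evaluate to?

group by term, sum of score:
term
Fall      174
Spring    174
Summer    474
Name: score, dtype: int64
Then the value at index 'Spring': 174

174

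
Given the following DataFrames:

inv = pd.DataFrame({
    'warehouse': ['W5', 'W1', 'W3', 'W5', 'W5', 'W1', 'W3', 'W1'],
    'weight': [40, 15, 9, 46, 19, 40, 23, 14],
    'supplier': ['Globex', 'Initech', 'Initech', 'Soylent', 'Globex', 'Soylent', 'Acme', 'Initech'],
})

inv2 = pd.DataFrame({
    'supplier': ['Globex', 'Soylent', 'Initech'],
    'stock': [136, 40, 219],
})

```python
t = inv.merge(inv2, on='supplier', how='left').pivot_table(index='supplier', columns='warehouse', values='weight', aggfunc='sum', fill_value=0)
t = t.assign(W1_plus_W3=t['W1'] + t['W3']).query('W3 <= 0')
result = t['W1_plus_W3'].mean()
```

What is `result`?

merge on 'supplier' (how='left') → 8 rows:
  warehouse  weight supplier  stock
0        W5      40   Globex  136.0
1        W1      15  Initech  219.0
2        W3       9  Initech  219.0
3        W5      46  Soylent   40.0
4        W5      19   Globex  136.0
5        W1      40  Soylent   40.0
6        W3      23     Acme    NaN
7        W1      14  Initech  219.0
pivot: rows=supplier, cols=warehouse, sum(weight):
warehouse  W1  W3  W5
supplier             
Acme        0  23   0
Globex      0   0  59
Initech    29   9   0
Soylent    40   0  46
add column W1_plus_W3 = t['W1'] + t['W3']:
warehouse  W1  W3  W5  W1_plus_W3
supplier                         
Acme        0  23   0          23
Globex      0   0  59           0
Initech    29   9   0          38
Soylent    40   0  46          40
filter rows where W3 <= 0:
warehouse  W1  W3  W5  W1_plus_W3
supplier                         
Globex      0   0  59           0
Soylent    40   0  46          40
Then the mean of column 'W1_plus_W3': 20.0

20.0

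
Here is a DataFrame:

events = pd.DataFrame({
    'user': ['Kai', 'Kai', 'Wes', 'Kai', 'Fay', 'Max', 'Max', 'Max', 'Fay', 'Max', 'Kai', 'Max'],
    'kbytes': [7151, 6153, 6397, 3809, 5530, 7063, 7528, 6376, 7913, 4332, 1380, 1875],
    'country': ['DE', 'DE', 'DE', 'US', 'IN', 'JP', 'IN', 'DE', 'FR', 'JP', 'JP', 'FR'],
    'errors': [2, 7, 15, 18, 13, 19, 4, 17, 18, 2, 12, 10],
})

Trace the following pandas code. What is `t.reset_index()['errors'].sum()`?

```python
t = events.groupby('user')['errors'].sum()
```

137

group by user, sum of errors:
user
Fay    31
Kai    39
Max    52
Wes    15
Name: errors, dtype: int64
reset_index():
  user  errors
0  Fay      31
1  Kai      39
2  Max      52
3  Wes      15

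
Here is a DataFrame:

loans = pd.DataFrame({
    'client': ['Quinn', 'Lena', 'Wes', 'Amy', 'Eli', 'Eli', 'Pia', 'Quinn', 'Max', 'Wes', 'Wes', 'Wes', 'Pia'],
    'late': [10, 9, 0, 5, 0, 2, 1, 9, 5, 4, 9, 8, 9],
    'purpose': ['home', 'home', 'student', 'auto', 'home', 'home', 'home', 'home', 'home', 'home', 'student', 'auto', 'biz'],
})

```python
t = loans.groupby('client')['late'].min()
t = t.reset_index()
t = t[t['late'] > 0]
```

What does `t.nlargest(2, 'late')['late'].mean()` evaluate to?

9.0

group by client, min of late:
client
Amy      5
Eli      0
Lena     9
Max      5
Pia      1
Quinn    9
Wes      0
Name: late, dtype: int64
reset_index():
  client  late
0    Amy     5
1    Eli     0
2   Lena     9
3    Max     5
4    Pia     1
5  Quinn     9
6    Wes     0
filter rows where late > 0:
  client  late
0    Amy     5
2   Lena     9
3    Max     5
4    Pia     1
5  Quinn     9
take 2 rows with largest late:
  client  late
2   Lena     9
5  Quinn     9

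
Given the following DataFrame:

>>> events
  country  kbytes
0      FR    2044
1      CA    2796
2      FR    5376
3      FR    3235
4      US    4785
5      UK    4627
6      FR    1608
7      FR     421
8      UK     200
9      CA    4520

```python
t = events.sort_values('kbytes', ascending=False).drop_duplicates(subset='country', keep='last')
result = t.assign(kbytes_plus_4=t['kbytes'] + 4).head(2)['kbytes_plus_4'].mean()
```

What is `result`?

3794.5

sort by kbytes descending:
  country  kbytes
2      FR    5376
4      US    4785
5      UK    4627
9      CA    4520
3      FR    3235
1      CA    2796
0      FR    2044
6      FR    1608
7      FR     421
8      UK     200
drop duplicate country (keep=last):
  country  kbytes
4      US    4785
1      CA    2796
7      FR     421
8      UK     200
add column kbytes_plus_4 = t['kbytes'] + 4:
  country  kbytes  kbytes_plus_4
4      US    4785           4789
1      CA    2796           2800
7      FR     421            425
8      UK     200            204
take first 2 rows:
  country  kbytes  kbytes_plus_4
4      US    4785           4789
1      CA    2796           2800
The mean of column 'kbytes_plus_4' is 3794.5.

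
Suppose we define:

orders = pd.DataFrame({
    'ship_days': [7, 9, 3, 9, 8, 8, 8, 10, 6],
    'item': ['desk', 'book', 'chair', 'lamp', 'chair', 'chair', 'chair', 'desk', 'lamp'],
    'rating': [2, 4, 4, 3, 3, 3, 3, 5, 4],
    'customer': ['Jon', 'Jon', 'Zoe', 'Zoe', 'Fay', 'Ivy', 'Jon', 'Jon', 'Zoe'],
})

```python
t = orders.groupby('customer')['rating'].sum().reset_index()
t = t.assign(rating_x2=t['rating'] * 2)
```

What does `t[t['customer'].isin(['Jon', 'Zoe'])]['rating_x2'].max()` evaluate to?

28

group by customer, sum of rating:
customer
Fay     3
Ivy     3
Jon    14
Zoe    11
Name: rating, dtype: int64
reset_index():
  customer  rating
0      Fay       3
1      Ivy       3
2      Jon      14
3      Zoe      11
add column rating_x2 = t['rating'] * 2:
  customer  rating  rating_x2
0      Fay       3          6
1      Ivy       3          6
2      Jon      14         28
3      Zoe      11         22
filter rows where customer in ['Jon', 'Zoe']:
  customer  rating  rating_x2
2      Jon      14         28
3      Zoe      11         22
Then the max of column 'rating_x2': 28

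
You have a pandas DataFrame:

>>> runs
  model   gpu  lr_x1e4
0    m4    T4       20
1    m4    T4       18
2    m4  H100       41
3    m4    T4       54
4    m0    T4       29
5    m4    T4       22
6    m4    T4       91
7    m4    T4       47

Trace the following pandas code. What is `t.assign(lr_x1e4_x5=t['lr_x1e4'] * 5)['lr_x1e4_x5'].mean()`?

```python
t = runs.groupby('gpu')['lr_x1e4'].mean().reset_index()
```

202.857142857

group by gpu, mean of lr_x1e4:
gpu
H100    41.000000
T4      40.142857
Name: lr_x1e4, dtype: float64
reset_index():
    gpu    lr_x1e4
0  H100  41.000000
1    T4  40.142857
add column lr_x1e4_x5 = t['lr_x1e4'] * 5:
    gpu    lr_x1e4  lr_x1e4_x5
0  H100  41.000000  205.000000
1    T4  40.142857  200.714286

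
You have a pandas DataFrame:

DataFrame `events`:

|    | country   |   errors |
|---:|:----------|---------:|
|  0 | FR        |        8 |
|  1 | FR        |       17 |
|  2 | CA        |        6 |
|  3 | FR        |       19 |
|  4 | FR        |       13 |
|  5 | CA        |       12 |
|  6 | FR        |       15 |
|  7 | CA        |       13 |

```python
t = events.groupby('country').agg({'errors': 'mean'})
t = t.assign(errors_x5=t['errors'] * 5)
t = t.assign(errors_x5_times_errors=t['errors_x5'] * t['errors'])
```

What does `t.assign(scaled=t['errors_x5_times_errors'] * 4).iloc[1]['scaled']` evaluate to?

group by country, mean of errors:
            errors
country           
CA       10.333333
FR       14.400000
add column errors_x5 = t['errors'] * 5:
            errors  errors_x5
country                      
CA       10.333333  51.666667
FR       14.400000  72.000000
add column errors_x5_times_errors = t['errors_x5'] * t['errors']:
            errors  errors_x5  errors_x5_times_errors
country                                              
CA       10.333333  51.666667              533.888889
FR       14.400000  72.000000             1036.800000
add column scaled = t['errors_x5_times_errors'] * 4:
            errors  errors_x5  errors_x5_times_errors       scaled
country                                                           
CA       10.333333  51.666667              533.888889  2135.555556
FR       14.400000  72.000000             1036.800000  4147.200000

4147.2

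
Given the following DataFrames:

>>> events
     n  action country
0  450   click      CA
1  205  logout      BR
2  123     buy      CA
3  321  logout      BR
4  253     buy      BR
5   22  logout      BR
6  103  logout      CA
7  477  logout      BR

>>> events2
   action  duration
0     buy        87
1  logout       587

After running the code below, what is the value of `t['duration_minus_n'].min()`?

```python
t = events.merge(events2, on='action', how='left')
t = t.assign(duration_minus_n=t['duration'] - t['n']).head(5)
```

merge on 'action' (how='left') → 8 rows:
     n  action country  duration
0  450   click      CA       NaN
1  205  logout      BR     587.0
2  123     buy      CA      87.0
3  321  logout      BR     587.0
4  253     buy      BR      87.0
5   22  logout      BR     587.0
6  103  logout      CA     587.0
7  477  logout      BR     587.0
add column duration_minus_n = t['duration'] - t['n']:
     n  action country  duration  duration_minus_n
0  450   click      CA       NaN               NaN
1  205  logout      BR     587.0             382.0
2  123     buy      CA      87.0             -36.0
3  321  logout      BR     587.0             266.0
4  253     buy      BR      87.0            -166.0
5   22  logout      BR     587.0             565.0
6  103  logout      CA     587.0             484.0
7  477  logout      BR     587.0             110.0
take first 5 rows:
     n  action country  duration  duration_minus_n
0  450   click      CA       NaN               NaN
1  205  logout      BR     587.0             382.0
2  123     buy      CA      87.0             -36.0
3  321  logout      BR     587.0             266.0
4  253     buy      BR      87.0            -166.0
So min() = -166.0.

-166.0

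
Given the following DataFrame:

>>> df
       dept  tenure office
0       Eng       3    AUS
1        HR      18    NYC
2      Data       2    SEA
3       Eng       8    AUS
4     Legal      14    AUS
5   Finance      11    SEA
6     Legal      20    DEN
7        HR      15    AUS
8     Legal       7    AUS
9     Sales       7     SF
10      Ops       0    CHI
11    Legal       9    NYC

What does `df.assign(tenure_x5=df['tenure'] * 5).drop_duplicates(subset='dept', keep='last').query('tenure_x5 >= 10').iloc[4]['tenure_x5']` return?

add column tenure_x5 = df['tenure'] * 5:
       dept  tenure office  tenure_x5
0       Eng       3    AUS         15
1        HR      18    NYC         90
2      Data       2    SEA         10
3       Eng       8    AUS         40
4     Legal      14    AUS         70
5   Finance      11    SEA         55
6     Legal      20    DEN        100
7        HR      15    AUS         75
8     Legal       7    AUS         35
9     Sales       7     SF         35
10      Ops       0    CHI          0
11    Legal       9    NYC         45
drop duplicate dept (keep=last):
       dept  tenure office  tenure_x5
2      Data       2    SEA         10
3       Eng       8    AUS         40
5   Finance      11    SEA         55
7        HR      15    AUS         75
9     Sales       7     SF         35
10      Ops       0    CHI          0
11    Legal       9    NYC         45
filter rows where tenure_x5 >= 10:
       dept  tenure office  tenure_x5
2      Data       2    SEA         10
3       Eng       8    AUS         40
5   Finance      11    SEA         55
7        HR      15    AUS         75
9     Sales       7     SF         35
11    Legal       9    NYC         45

35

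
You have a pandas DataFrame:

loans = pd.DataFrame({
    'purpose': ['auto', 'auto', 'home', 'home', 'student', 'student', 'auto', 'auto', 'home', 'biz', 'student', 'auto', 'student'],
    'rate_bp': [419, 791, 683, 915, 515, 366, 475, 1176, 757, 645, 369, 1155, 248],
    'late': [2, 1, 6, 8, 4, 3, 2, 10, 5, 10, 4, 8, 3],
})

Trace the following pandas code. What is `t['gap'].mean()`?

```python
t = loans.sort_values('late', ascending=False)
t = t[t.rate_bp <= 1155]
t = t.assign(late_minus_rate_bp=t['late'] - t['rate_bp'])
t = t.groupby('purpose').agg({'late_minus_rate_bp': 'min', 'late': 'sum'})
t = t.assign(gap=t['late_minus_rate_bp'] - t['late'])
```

sort by late descending:
    purpose  rate_bp  late
7      auto     1176    10
9       biz      645    10
3      home      915     8
11     auto     1155     8
2      home      683     6
8      home      757     5
4   student      515     4
10  student      369     4
5   student      366     3
12  student      248     3
0      auto      419     2
6      auto      475     2
1      auto      791     1
filter rows where rate_bp <= 1155:
    purpose  rate_bp  late
9       biz      645    10
3      home      915     8
11     auto     1155     8
2      home      683     6
8      home      757     5
4   student      515     4
10  student      369     4
5   student      366     3
12  student      248     3
0      auto      419     2
6      auto      475     2
1      auto      791     1
add column late_minus_rate_bp = t['late'] - t['rate_bp']:
    purpose  rate_bp  late  late_minus_rate_bp
9       biz      645    10                -635
3      home      915     8                -907
11     auto     1155     8               -1147
2      home      683     6                -677
8      home      757     5                -752
4   student      515     4                -511
10  student      369     4                -365
5   student      366     3                -363
12  student      248     3                -245
0      auto      419     2                -417
6      auto      475     2                -473
1      auto      791     1                -790
group by purpose: min(late_minus_rate_bp), sum(late):
         late_minus_rate_bp  late
purpose                          
auto                  -1147    13
biz                    -635    10
home                   -907    19
student                -511    14
add column gap = t['late_minus_rate_bp'] - t['late']:
         late_minus_rate_bp  late   gap
purpose                                
auto                  -1147    13 -1160
biz                    -635    10  -645
home                   -907    19  -926
student                -511    14  -525
Taking the mean of column 'gap' gives -814.0.

-814.0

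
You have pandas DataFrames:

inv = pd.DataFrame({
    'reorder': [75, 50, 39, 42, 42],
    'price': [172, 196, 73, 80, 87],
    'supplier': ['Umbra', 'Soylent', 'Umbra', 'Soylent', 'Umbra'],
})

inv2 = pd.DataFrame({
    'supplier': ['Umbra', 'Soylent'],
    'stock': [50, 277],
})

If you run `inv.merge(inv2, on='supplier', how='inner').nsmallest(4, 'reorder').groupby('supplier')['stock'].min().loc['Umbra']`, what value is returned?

merge on 'supplier' (how='inner') → 5 rows:
   reorder  price supplier  stock
0       75    172    Umbra     50
1       50    196  Soylent    277
2       39     73    Umbra     50
3       42     80  Soylent    277
4       42     87    Umbra     50
take 4 rows with smallest reorder:
   reorder  price supplier  stock
2       39     73    Umbra     50
3       42     80  Soylent    277
4       42     87    Umbra     50
1       50    196  Soylent    277
group by supplier, min of stock:
supplier
Soylent    277
Umbra       50
Name: stock, dtype: int64

50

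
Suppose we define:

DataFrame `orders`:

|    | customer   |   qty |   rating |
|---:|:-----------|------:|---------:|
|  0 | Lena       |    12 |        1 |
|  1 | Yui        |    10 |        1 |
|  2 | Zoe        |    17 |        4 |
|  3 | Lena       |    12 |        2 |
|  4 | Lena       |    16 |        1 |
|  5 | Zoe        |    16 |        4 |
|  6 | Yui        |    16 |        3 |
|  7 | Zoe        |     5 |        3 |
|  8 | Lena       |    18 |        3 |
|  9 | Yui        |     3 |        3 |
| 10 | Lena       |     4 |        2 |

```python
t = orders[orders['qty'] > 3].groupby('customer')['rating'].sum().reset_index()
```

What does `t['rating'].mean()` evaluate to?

8.0

filter rows where qty > 3:
   customer  qty  rating
0      Lena   12       1
1       Yui   10       1
2       Zoe   17       4
3      Lena   12       2
4      Lena   16       1
5       Zoe   16       4
6       Yui   16       3
7       Zoe    5       3
8      Lena   18       3
10     Lena    4       2
group by customer, sum of rating:
customer
Lena     9
Yui      4
Zoe     11
Name: rating, dtype: int64
reset_index():
  customer  rating
0     Lena       9
1      Yui       4
2      Zoe      11
The mean of column 'rating' is 8.0.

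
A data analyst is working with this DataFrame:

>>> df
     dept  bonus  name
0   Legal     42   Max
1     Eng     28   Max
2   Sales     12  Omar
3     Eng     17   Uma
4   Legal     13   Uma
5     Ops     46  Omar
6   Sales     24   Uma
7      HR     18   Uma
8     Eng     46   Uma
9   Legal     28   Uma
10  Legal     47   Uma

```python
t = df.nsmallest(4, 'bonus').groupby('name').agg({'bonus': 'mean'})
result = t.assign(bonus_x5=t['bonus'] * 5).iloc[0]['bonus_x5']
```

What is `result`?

take 4 rows with smallest bonus:
    dept  bonus  name
2  Sales     12  Omar
4  Legal     13   Uma
3    Eng     17   Uma
7     HR     18   Uma
group by name, mean of bonus:
      bonus
name       
Omar   12.0
Uma    16.0
add column bonus_x5 = t['bonus'] * 5:
      bonus  bonus_x5
name                 
Omar   12.0      60.0
Uma    16.0      80.0
Finally, value at position 0, column 'bonus_x5' = 60.0.

60.0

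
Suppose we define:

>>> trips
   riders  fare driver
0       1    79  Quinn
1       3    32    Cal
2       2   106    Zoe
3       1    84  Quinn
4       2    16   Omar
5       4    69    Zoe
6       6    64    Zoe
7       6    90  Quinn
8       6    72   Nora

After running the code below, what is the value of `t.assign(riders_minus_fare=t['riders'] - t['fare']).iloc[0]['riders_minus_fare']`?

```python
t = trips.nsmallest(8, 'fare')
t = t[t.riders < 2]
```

-78

take 8 rows with smallest fare:
   riders  fare driver
4       2    16   Omar
1       3    32    Cal
6       6    64    Zoe
5       4    69    Zoe
8       6    72   Nora
0       1    79  Quinn
3       1    84  Quinn
7       6    90  Quinn
filter rows where riders < 2:
   riders  fare driver
0       1    79  Quinn
3       1    84  Quinn
add column riders_minus_fare = t['riders'] - t['fare']:
   riders  fare driver  riders_minus_fare
0       1    79  Quinn                -78
3       1    84  Quinn                -83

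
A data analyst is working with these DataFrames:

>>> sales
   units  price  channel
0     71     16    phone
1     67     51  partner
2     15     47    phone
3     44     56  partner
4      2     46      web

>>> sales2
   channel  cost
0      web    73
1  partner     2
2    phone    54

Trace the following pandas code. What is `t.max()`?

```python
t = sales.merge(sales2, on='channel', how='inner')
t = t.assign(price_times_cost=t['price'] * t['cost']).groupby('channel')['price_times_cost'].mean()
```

3358.0

merge on 'channel' (how='inner') → 5 rows:
   units  price  channel  cost
0     71     16    phone    54
1     67     51  partner     2
2     15     47    phone    54
3     44     56  partner     2
4      2     46      web    73
add column price_times_cost = t['price'] * t['cost']:
   units  price  channel  cost  price_times_cost
0     71     16    phone    54               864
1     67     51  partner     2               102
2     15     47    phone    54              2538
3     44     56  partner     2               112
4      2     46      web    73              3358
group by channel, mean of price_times_cost:
channel
partner     107.0
phone      1701.0
web        3358.0
Name: price_times_cost, dtype: float64
The max of the resulting series is 3358.0.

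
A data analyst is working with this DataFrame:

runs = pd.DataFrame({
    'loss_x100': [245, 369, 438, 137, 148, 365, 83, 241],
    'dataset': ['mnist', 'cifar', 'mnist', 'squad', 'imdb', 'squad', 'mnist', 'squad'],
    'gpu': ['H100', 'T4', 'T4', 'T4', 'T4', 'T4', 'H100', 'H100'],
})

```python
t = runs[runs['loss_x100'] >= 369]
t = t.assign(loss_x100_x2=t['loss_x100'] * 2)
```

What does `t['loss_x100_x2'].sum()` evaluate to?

filter rows where loss_x100 >= 369:
   loss_x100 dataset gpu
1        369   cifar  T4
2        438   mnist  T4
add column loss_x100_x2 = t['loss_x100'] * 2:
   loss_x100 dataset gpu  loss_x100_x2
1        369   cifar  T4           738
2        438   mnist  T4           876
Then the sum of column 'loss_x100_x2': 1614

1614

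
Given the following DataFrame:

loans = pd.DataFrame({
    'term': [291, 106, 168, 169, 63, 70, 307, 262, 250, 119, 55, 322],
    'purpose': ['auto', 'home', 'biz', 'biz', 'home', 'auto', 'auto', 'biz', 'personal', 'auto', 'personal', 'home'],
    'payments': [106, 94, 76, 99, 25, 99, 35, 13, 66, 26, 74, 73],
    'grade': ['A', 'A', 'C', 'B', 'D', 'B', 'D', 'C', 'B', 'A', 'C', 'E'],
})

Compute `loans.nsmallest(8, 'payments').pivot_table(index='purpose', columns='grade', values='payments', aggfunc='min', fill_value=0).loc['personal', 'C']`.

74

take 8 rows with smallest payments:
    term   purpose  payments grade
7    262       biz        13     C
4     63      home        25     D
9    119      auto        26     A
6    307      auto        35     D
8    250  personal        66     B
11   322      home        73     E
10    55  personal        74     C
2    168       biz        76     C
pivot: rows=purpose, cols=grade, min(payments):
grade      A   B   C   D   E
purpose                     
auto      26   0   0  35   0
biz        0   0  13   0   0
home       0   0   0  25  73
personal   0  66  74   0   0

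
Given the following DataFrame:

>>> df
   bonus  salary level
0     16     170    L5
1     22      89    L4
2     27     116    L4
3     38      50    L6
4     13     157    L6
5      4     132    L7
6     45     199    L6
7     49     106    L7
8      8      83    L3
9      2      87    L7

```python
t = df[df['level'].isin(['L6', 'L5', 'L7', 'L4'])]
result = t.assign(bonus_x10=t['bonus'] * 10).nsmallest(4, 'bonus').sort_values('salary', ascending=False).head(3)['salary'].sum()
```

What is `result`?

filter rows where level in ['L6', 'L5', 'L7', 'L4']:
   bonus  salary level
0     16     170    L5
1     22      89    L4
2     27     116    L4
3     38      50    L6
4     13     157    L6
5      4     132    L7
6     45     199    L6
7     49     106    L7
9      2      87    L7
add column bonus_x10 = t['bonus'] * 10:
   bonus  salary level  bonus_x10
0     16     170    L5        160
1     22      89    L4        220
2     27     116    L4        270
3     38      50    L6        380
4     13     157    L6        130
5      4     132    L7         40
6     45     199    L6        450
7     49     106    L7        490
9      2      87    L7         20
take 4 rows with smallest bonus:
   bonus  salary level  bonus_x10
9      2      87    L7         20
5      4     132    L7         40
4     13     157    L6        130
0     16     170    L5        160
sort by salary descending:
   bonus  salary level  bonus_x10
0     16     170    L5        160
4     13     157    L6        130
5      4     132    L7         40
9      2      87    L7         20
take first 3 rows:
   bonus  salary level  bonus_x10
0     16     170    L5        160
4     13     157    L6        130
5      4     132    L7         40
Finally, sum of column 'salary' = 459.

459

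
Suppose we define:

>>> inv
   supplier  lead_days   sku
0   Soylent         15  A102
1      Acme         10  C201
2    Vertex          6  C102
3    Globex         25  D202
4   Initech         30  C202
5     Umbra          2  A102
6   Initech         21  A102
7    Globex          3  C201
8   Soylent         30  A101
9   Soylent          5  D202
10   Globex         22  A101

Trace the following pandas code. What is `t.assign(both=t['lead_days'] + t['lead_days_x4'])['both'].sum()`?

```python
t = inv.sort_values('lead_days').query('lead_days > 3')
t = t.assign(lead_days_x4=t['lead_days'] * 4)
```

sort by lead_days:
   supplier  lead_days   sku
5     Umbra          2  A102
7    Globex          3  C201
9   Soylent          5  D202
2    Vertex          6  C102
1      Acme         10  C201
0   Soylent         15  A102
6   Initech         21  A102
10   Globex         22  A101
3    Globex         25  D202
4   Initech         30  C202
8   Soylent         30  A101
filter rows where lead_days > 3:
   supplier  lead_days   sku
9   Soylent          5  D202
2    Vertex          6  C102
1      Acme         10  C201
0   Soylent         15  A102
6   Initech         21  A102
10   Globex         22  A101
3    Globex         25  D202
4   Initech         30  C202
8   Soylent         30  A101
add column lead_days_x4 = t['lead_days'] * 4:
   supplier  lead_days   sku  lead_days_x4
9   Soylent          5  D202            20
2    Vertex          6  C102            24
1      Acme         10  C201            40
0   Soylent         15  A102            60
6   Initech         21  A102            84
10   Globex         22  A101            88
3    Globex         25  D202           100
4   Initech         30  C202           120
8   Soylent         30  A101           120
add column both = t['lead_days'] + t['lead_days_x4']:
   supplier  lead_days   sku  lead_days_x4  both
9   Soylent          5  D202            20    25
2    Vertex          6  C102            24    30
1      Acme         10  C201            40    50
0   Soylent         15  A102            60    75
6   Initech         21  A102            84   105
10   Globex         22  A101            88   110
3    Globex         25  D202           100   125
4   Initech         30  C202           120   150
8   Soylent         30  A101           120   150
Finally, sum of column 'both' = 820.

820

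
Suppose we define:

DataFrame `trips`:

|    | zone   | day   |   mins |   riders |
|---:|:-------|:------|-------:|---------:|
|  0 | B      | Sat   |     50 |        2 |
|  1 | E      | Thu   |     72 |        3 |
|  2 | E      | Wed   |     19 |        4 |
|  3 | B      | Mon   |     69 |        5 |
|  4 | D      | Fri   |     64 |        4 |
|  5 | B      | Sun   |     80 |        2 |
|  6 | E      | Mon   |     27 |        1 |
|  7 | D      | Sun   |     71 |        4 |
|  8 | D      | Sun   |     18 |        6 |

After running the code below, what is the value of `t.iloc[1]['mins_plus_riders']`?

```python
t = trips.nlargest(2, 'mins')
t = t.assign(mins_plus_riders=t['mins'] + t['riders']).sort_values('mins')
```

82

take 2 rows with largest mins:
  zone  day  mins  riders
5    B  Sun    80       2
1    E  Thu    72       3
add column mins_plus_riders = t['mins'] + t['riders']:
  zone  day  mins  riders  mins_plus_riders
5    B  Sun    80       2                82
1    E  Thu    72       3                75
sort by mins:
  zone  day  mins  riders  mins_plus_riders
1    E  Thu    72       3                75
5    B  Sun    80       2                82
Finally, value at position 1, column 'mins_plus_riders' = 82.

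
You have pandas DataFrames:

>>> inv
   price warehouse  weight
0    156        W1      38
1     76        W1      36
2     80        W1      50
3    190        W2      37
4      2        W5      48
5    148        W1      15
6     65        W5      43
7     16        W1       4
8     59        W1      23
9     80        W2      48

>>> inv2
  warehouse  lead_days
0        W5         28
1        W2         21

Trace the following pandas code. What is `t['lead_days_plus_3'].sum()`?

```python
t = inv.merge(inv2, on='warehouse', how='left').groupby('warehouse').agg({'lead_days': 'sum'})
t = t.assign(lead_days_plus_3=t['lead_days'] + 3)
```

107.0

merge on 'warehouse' (how='left') → 10 rows:
   price warehouse  weight  lead_days
0    156        W1      38        NaN
1     76        W1      36        NaN
2     80        W1      50        NaN
3    190        W2      37       21.0
4      2        W5      48       28.0
5    148        W1      15        NaN
6     65        W5      43       28.0
7     16        W1       4        NaN
8     59        W1      23        NaN
9     80        W2      48       21.0
group by warehouse, sum of lead_days:
           lead_days
warehouse           
W1               0.0
W2              42.0
W5              56.0
add column lead_days_plus_3 = t['lead_days'] + 3:
           lead_days  lead_days_plus_3
warehouse                             
W1               0.0               3.0
W2              42.0              45.0
W5              56.0              59.0
sum of column 'lead_days_plus_3' → 107.0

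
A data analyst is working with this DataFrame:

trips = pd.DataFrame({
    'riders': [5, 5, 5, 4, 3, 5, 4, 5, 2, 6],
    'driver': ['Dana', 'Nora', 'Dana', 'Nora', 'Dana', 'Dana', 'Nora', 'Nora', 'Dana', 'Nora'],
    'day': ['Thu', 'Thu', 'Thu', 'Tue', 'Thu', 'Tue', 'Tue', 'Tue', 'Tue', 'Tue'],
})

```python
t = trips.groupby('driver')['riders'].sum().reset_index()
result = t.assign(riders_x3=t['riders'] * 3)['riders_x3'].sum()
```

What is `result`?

132

group by driver, sum of riders:
driver
Dana    20
Nora    24
Name: riders, dtype: int64
reset_index():
  driver  riders
0   Dana      20
1   Nora      24
add column riders_x3 = t['riders'] * 3:
  driver  riders  riders_x3
0   Dana      20         60
1   Nora      24         72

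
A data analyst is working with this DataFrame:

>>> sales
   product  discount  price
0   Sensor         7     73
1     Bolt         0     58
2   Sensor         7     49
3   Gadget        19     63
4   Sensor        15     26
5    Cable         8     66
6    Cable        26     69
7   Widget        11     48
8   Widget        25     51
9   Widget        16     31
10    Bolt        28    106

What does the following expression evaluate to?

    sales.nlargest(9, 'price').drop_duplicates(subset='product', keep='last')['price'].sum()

284

take 9 rows with largest price:
   product  discount  price
10    Bolt        28    106
0   Sensor         7     73
6    Cable        26     69
5    Cable         8     66
3   Gadget        19     63
1     Bolt         0     58
8   Widget        25     51
2   Sensor         7     49
7   Widget        11     48
drop duplicate product (keep=last):
  product  discount  price
5   Cable         8     66
3  Gadget        19     63
1    Bolt         0     58
2  Sensor         7     49
7  Widget        11     48
Then the sum of column 'price': 284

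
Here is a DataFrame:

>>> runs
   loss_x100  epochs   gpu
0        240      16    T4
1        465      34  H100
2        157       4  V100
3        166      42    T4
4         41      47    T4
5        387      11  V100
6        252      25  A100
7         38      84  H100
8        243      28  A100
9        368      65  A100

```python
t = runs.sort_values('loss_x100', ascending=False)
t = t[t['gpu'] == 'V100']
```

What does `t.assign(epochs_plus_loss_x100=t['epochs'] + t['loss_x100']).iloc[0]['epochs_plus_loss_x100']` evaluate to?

sort by loss_x100 descending:
   loss_x100  epochs   gpu
1        465      34  H100
5        387      11  V100
9        368      65  A100
6        252      25  A100
8        243      28  A100
0        240      16    T4
3        166      42    T4
2        157       4  V100
4         41      47    T4
7         38      84  H100
filter rows where gpu == 'V100':
   loss_x100  epochs   gpu
5        387      11  V100
2        157       4  V100
add column epochs_plus_loss_x100 = t['epochs'] + t['loss_x100']:
   loss_x100  epochs   gpu  epochs_plus_loss_x100
5        387      11  V100                    398
2        157       4  V100                    161
So iloc[0]['epochs_plus_loss_x100'] = 398.

398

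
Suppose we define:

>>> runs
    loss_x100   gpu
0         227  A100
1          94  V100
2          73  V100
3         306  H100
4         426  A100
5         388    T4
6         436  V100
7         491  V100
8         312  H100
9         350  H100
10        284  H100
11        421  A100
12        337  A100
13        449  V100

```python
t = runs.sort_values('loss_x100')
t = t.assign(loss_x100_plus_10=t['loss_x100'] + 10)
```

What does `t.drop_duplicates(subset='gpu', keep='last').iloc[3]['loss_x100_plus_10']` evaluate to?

501

sort by loss_x100:
    loss_x100   gpu
2          73  V100
1          94  V100
0         227  A100
10        284  H100
3         306  H100
8         312  H100
12        337  A100
9         350  H100
5         388    T4
11        421  A100
4         426  A100
6         436  V100
13        449  V100
7         491  V100
add column loss_x100_plus_10 = t['loss_x100'] + 10:
    loss_x100   gpu  loss_x100_plus_10
2          73  V100                 83
1          94  V100                104
0         227  A100                237
10        284  H100                294
3         306  H100                316
8         312  H100                322
12        337  A100                347
9         350  H100                360
5         388    T4                398
11        421  A100                431
4         426  A100                436
6         436  V100                446
13        449  V100                459
7         491  V100                501
drop duplicate gpu (keep=last):
   loss_x100   gpu  loss_x100_plus_10
9        350  H100                360
5        388    T4                398
4        426  A100                436
7        491  V100                501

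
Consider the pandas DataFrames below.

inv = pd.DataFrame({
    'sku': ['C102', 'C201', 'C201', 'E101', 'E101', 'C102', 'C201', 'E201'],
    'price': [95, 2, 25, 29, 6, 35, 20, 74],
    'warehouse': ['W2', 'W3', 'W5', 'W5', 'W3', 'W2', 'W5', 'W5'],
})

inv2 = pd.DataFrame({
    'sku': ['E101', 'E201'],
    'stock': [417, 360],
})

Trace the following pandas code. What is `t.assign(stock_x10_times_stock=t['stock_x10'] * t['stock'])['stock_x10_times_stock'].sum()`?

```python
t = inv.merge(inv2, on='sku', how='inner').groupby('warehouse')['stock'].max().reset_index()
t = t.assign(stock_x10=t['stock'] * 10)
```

3477780

merge on 'sku' (how='inner') → 3 rows:
    sku  price warehouse  stock
0  E101     29        W5    417
1  E101      6        W3    417
2  E201     74        W5    360
group by warehouse, max of stock:
warehouse
W3    417
W5    417
Name: stock, dtype: int64
reset_index():
  warehouse  stock
0        W3    417
1        W5    417
add column stock_x10 = t['stock'] * 10:
  warehouse  stock  stock_x10
0        W3    417       4170
1        W5    417       4170
add column stock_x10_times_stock = t['stock_x10'] * t['stock']:
  warehouse  stock  stock_x10  stock_x10_times_stock
0        W3    417       4170                1738890
1        W5    417       4170                1738890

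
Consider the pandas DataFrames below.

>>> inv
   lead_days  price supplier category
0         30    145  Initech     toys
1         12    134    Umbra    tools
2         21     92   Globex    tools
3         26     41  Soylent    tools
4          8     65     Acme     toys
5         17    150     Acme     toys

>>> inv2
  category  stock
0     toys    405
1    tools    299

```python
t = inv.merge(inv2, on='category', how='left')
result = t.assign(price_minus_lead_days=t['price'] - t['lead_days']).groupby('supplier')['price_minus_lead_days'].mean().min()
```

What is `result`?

15.0

merge on 'category' (how='left') → 6 rows:
   lead_days  price supplier category  stock
0         30    145  Initech     toys    405
1         12    134    Umbra    tools    299
2         21     92   Globex    tools    299
3         26     41  Soylent    tools    299
4          8     65     Acme     toys    405
5         17    150     Acme     toys    405
add column price_minus_lead_days = t['price'] - t['lead_days']:
   lead_days  price supplier category  stock  price_minus_lead_days
0         30    145  Initech     toys    405                    115
1         12    134    Umbra    tools    299                    122
2         21     92   Globex    tools    299                     71
3         26     41  Soylent    tools    299                     15
4          8     65     Acme     toys    405                     57
5         17    150     Acme     toys    405                    133
group by supplier, mean of price_minus_lead_days:
supplier
Acme        95.0
Globex      71.0
Initech    115.0
Soylent     15.0
Umbra      122.0
Name: price_minus_lead_days, dtype: float64
The min of the resulting series is 15.0.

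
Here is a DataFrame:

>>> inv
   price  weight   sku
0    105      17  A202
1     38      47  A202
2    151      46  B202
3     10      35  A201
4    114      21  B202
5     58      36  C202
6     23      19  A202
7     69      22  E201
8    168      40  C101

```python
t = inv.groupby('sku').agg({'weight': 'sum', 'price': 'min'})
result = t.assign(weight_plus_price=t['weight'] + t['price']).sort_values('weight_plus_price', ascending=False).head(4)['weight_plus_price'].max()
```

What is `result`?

208

group by sku: sum(weight), min(price):
      weight  price
sku                
A201      35     10
A202      83     23
B202      67    114
C101      40    168
C202      36     58
E201      22     69
add column weight_plus_price = t['weight'] + t['price']:
      weight  price  weight_plus_price
sku                                   
A201      35     10                 45
A202      83     23                106
B202      67    114                181
C101      40    168                208
C202      36     58                 94
E201      22     69                 91
sort by weight_plus_price descending:
      weight  price  weight_plus_price
sku                                   
C101      40    168                208
B202      67    114                181
A202      83     23                106
C202      36     58                 94
E201      22     69                 91
A201      35     10                 45
take first 4 rows:
      weight  price  weight_plus_price
sku                                   
C101      40    168                208
B202      67    114                181
A202      83     23                106
C202      36     58                 94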